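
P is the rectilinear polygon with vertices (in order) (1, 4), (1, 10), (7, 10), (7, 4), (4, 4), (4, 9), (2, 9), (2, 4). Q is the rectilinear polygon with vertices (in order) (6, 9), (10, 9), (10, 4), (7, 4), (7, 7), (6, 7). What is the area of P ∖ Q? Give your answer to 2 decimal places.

24.00

|P| = 26, |P∩Q| = 2.
|P ∖ Q| = |P| − |P∩Q| = 26 − 2 = 24.00.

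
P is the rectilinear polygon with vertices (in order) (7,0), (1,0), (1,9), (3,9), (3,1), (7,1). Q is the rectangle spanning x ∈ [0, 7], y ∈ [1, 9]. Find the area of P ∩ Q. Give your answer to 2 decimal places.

16.00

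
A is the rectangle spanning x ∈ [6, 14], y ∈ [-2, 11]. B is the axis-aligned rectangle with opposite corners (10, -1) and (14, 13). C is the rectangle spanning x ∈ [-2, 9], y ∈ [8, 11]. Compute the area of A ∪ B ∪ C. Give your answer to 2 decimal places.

By inclusion–exclusion:
Individual areas: |A| = 104, |B| = 56, |C| = 33.
|A∩B|: x∈[10,14], y∈[-1,11] → 4·12 = 48.
|A∩C|: x∈[6,9], y∈[8,11] → 3·3 = 9.
|B∩C| = 0 (no overlap).
|A∩B∩C| = 0.
|A ∪ B ∪ C| = 193 − 57 + 0 = 136.00.

136.00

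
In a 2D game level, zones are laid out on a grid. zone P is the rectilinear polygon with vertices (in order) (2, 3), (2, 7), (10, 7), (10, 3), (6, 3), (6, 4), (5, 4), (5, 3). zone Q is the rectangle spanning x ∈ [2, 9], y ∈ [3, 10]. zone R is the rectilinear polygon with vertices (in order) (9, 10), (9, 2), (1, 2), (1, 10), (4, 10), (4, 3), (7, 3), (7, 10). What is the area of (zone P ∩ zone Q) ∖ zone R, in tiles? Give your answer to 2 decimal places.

|zone P ∩ zone Q| = 27.
|(zone P ∩ zone Q) ∩ zone R| = 16.
|(zone P ∩ zone Q) ∖ zone R| = 27 − 16 = 11.00.

11.00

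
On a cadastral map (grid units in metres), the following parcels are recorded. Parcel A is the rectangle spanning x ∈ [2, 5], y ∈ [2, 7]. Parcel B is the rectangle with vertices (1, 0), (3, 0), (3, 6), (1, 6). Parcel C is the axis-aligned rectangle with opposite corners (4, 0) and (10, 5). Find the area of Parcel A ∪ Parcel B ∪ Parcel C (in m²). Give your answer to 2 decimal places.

50.00

By inclusion–exclusion:
Individual areas: |Parcel A| = 15, |Parcel B| = 12, |Parcel C| = 30.
|Parcel A∩Parcel B|: x∈[2,3], y∈[2,6] → 1·4 = 4.
|Parcel A∩Parcel C|: x∈[4,5], y∈[2,5] → 1·3 = 3.
|Parcel B∩Parcel C| = 0 (no overlap).
|Parcel A∩Parcel B∩Parcel C| = 0.
|Parcel A ∪ Parcel B ∪ Parcel C| = 57 − 7 + 0 = 50.00.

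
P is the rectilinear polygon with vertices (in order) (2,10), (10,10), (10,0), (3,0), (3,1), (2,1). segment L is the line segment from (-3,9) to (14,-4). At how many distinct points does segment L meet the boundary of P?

The segment meets the boundary at (8.769,0), (2,5.176).

2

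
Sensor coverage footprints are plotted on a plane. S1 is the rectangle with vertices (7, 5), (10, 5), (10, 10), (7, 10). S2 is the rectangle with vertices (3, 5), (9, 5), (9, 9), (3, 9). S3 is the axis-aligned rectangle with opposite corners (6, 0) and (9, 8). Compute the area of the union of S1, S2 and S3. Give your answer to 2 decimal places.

By inclusion–exclusion:
Individual areas: |S1| = 15, |S2| = 24, |S3| = 24.
|S1∩S2|: x∈[7,9], y∈[5,9] → 2·4 = 8.
|S1∩S3|: x∈[7,9], y∈[5,8] → 2·3 = 6.
|S2∩S3|: x∈[6,9], y∈[5,8] → 3·3 = 9.
|S1∩S2∩S3| = 6.
|S1 ∪ S2 ∪ S3| = 63 − 23 + 6 = 46.00.

46.00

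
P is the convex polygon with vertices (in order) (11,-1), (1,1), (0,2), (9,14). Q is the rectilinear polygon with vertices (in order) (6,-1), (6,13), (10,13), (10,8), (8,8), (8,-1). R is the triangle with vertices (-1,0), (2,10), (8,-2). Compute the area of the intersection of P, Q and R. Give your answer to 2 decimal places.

1.11

The intersection is the polygon with vertices (6,2), (7.111,-0.222), (6,0).
By the shoelace formula its area is 1.11.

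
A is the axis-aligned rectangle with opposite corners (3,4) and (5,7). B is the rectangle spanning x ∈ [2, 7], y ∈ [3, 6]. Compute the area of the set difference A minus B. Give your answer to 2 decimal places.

|A∩B|: x∈[3,5], y∈[4,6] → 2·2 = 4.
|A| = 6.
|A ∖ B| = |A| − |A∩B| = 6 − 4 = 2.00.

2.00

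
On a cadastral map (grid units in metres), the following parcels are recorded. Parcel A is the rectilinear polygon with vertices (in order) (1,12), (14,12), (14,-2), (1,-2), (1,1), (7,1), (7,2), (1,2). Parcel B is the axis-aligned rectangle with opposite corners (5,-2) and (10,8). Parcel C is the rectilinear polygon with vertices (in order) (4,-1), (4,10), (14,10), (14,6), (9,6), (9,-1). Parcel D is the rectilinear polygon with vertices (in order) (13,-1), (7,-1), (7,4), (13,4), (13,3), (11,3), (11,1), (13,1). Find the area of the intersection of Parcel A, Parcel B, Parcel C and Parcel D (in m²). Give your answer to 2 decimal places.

The intersection is the polygon with vertices (7,2), (7,4), (9,4), (9,-1), (7,-1), (7,1).
By the shoelace formula its area is 10.00.

10.00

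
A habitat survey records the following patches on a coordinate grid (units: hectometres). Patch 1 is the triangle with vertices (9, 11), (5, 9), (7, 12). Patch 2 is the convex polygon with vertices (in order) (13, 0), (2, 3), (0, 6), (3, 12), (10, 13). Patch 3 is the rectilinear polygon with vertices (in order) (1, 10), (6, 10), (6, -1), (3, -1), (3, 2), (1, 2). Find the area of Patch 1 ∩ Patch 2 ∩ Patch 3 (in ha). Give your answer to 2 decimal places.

The intersection is the polygon with vertices (5.667,10), (6,10), (6,9.5), (5,9).
By the shoelace formula its area is 0.42.

0.42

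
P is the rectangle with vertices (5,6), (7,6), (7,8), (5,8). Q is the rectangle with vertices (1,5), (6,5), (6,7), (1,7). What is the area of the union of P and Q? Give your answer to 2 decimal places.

13.00

By inclusion–exclusion:
Individual areas: |P| = 4, |Q| = 10.
|P∩Q|: x∈[5,6], y∈[6,7] → 1·1 = 1.
|P ∪ Q| = 14 − 1 = 13.00.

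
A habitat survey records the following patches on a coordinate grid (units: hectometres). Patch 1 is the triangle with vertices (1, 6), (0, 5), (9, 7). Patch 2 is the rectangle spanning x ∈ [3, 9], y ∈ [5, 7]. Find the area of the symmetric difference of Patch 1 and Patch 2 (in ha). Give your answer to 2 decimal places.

|Patch 1| = 3.5, |Patch 2| = 12, |Patch 1∩Patch 2| = 1.75.
|Patch 1 △ Patch 2| = |Patch 1| + |Patch 2| − 2·|Patch 1∩Patch 2| = 3.5 + 12 − 3.5 = 12.00.

12.00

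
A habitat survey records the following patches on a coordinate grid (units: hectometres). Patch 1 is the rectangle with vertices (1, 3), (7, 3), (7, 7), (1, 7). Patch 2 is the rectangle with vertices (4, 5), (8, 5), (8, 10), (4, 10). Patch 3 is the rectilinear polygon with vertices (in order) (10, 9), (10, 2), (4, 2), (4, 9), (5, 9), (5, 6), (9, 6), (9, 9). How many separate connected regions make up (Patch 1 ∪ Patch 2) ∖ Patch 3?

2

(Patch 1 ∪ Patch 2) ∖ Patch 3 splits into 2 disjoint pieces (area 12, area 13).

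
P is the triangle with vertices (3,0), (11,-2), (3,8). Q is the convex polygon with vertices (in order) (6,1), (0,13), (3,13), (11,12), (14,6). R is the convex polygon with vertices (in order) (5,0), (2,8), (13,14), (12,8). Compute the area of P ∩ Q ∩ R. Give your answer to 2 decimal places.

The intersection is the polygon with vertices (7.298,2.627), (5.955,1.091), (3,7), (3,8).
By the shoelace formula its area is 8.39.

8.39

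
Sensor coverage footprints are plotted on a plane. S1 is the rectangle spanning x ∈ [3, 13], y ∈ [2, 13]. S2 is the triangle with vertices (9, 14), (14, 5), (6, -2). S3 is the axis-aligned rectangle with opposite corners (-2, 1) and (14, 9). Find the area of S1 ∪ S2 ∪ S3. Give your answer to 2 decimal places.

By inclusion–exclusion:
Individual areas: |S1| = 110, |S2| = 53.5, |S3| = 128.
|S1∩S2| = 44.1481.
|S1∩S3|: x∈[3,13], y∈[2,9] → 10·7 = 70.
|S2∩S3| = 39.9127.
|S1∩S2∩S3| = 35.2314.
|S1 ∪ S2 ∪ S3| = 291.5 − 154.0608 + 35.2314 = 172.67.

172.67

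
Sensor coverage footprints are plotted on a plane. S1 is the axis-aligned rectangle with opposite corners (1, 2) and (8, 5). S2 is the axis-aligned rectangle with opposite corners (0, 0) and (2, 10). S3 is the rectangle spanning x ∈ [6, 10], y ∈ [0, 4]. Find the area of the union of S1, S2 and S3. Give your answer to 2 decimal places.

By inclusion–exclusion:
Individual areas: |S1| = 21, |S2| = 20, |S3| = 16.
|S1∩S2|: x∈[1,2], y∈[2,5] → 1·3 = 3.
|S1∩S3|: x∈[6,8], y∈[2,4] → 2·2 = 4.
|S2∩S3| = 0 (no overlap).
|S1∩S2∩S3| = 0.
|S1 ∪ S2 ∪ S3| = 57 − 7 + 0 = 50.00.

50.00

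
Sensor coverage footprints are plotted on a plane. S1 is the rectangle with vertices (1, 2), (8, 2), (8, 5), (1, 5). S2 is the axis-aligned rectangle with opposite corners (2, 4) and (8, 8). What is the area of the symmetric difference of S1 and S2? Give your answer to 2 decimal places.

|S1∩S2|: x∈[2,8], y∈[4,5] → 6·1 = 6.
|S1 △ S2| = |S1| + |S2| − 2·|S1∩S2| = 21 + 24 − 12 = 33.00.

33.00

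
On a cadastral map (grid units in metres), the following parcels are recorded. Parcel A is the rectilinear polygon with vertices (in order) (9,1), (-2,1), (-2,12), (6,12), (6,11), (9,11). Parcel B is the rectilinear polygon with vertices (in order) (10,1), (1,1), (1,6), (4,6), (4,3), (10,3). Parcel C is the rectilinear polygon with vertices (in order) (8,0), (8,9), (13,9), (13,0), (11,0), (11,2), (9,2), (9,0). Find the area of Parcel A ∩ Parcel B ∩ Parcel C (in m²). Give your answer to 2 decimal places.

2.00

The intersection is the polygon with vertices (9,3), (9,2), (9,1), (8,1), (8,3).
By the shoelace formula its area is 2.00.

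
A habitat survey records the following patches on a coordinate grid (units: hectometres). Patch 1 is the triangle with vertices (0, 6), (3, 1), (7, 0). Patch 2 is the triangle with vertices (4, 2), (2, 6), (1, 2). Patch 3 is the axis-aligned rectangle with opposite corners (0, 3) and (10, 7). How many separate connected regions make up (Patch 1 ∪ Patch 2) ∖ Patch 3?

1

(Patch 1 ∪ Patch 2) ∖ Patch 3 is a single connected region.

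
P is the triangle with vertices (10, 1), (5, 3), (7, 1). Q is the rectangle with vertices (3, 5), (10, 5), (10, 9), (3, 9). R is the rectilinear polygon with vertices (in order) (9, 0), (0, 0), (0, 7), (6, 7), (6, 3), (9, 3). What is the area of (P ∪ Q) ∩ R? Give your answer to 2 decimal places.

|P ∪ Q| = 31.
|(P ∪ Q) ∩ R| = 8.80.

8.80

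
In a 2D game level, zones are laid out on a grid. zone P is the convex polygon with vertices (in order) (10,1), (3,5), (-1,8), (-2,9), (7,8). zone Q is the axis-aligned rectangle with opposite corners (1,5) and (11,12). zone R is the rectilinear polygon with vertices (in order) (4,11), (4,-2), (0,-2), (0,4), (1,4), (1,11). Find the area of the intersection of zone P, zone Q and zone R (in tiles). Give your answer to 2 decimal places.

9.00

The intersection is the polygon with vertices (1,8.667), (4,8.333), (4,5), (3,5), (1,6.5).
By the shoelace formula its area is 9.00.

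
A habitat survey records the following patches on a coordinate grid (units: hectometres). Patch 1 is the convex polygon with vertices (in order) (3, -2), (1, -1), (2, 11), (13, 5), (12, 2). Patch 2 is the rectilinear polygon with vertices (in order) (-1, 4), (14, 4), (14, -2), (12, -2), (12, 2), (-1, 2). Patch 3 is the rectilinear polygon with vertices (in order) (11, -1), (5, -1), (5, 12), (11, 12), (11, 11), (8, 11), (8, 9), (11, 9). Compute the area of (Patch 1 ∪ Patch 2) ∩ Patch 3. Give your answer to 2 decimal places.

The region (Patch 1 ∪ Patch 2) ∩ Patch 3 is the polygon with vertices (11,6.091), (11,1.556), (5.25,-1), (5,-1), (5,9.364).
By the shoelace formula its area is 45.02.

45.02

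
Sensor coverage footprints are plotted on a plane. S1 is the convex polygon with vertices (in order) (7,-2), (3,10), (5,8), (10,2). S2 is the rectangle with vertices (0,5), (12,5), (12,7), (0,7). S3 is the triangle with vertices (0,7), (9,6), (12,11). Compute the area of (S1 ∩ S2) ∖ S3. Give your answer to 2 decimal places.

3.51

|S1 ∩ S2| = 4.6667.
|(S1 ∩ S2) ∩ S3| = 1.1603.
|(S1 ∩ S2) ∖ S3| = 4.6667 − 1.1603 = 3.51.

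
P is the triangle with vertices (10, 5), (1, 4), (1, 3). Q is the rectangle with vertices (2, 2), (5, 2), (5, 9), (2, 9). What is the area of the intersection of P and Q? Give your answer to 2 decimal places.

The intersection is the polygon with vertices (5,4.444), (5,3.889), (2,3.222), (2,4.111).
By the shoelace formula its area is 2.17.

2.17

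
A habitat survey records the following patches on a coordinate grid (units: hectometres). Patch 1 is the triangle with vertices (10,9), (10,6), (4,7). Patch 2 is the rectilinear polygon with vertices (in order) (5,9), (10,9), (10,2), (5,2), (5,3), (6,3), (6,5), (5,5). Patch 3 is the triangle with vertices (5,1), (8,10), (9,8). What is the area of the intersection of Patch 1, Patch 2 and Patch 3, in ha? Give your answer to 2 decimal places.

The intersection is the polygon with vertices (6.842,6.526), (7.375,8.125), (8.714,8.571), (9,8), (8.043,6.326).
By the shoelace formula its area is 2.88.

2.88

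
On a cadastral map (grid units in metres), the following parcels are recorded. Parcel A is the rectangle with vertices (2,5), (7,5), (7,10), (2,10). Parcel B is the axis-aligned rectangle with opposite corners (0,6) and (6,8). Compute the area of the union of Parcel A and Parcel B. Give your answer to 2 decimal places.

29.00

By inclusion–exclusion:
Individual areas: |Parcel A| = 25, |Parcel B| = 12.
|Parcel A∩Parcel B|: x∈[2,6], y∈[6,8] → 4·2 = 8.
|Parcel A ∪ Parcel B| = 37 − 8 = 29.00.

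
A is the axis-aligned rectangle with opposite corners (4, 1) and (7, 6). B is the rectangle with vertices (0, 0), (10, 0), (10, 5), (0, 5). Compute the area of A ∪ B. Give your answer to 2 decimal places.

53.00

By inclusion–exclusion:
Individual areas: |A| = 15, |B| = 50.
|A∩B|: x∈[4,7], y∈[1,5] → 3·4 = 12.
|A ∪ B| = 65 − 12 = 53.00.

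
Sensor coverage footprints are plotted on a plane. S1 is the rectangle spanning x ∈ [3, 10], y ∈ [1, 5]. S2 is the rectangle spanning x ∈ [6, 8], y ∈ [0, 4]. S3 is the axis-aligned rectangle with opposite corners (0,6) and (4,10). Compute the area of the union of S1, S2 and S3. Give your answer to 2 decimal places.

46.00

By inclusion–exclusion:
Individual areas: |S1| = 28, |S2| = 8, |S3| = 16.
|S1∩S2|: x∈[6,8], y∈[1,4] → 2·3 = 6.
|S1∩S3| = 0 (no overlap).
|S2∩S3| = 0 (no overlap).
|S1∩S2∩S3| = 0.
|S1 ∪ S2 ∪ S3| = 52 − 6 + 0 = 46.00.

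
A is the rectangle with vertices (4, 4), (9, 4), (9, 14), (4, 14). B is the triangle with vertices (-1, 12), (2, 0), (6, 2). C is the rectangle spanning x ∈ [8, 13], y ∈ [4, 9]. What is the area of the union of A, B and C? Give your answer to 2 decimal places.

96.74

By inclusion–exclusion:
Individual areas: |A| = 50, |B| = 27, |C| = 25.
|A∩B| = 0.2571.
|A∩C|: x∈[8,9], y∈[4,9] → 1·5 = 5.
|B∩C| = 0.
|A∩B∩C| = 0.
|A ∪ B ∪ C| = 102 − 5.2571 + 0 = 96.74.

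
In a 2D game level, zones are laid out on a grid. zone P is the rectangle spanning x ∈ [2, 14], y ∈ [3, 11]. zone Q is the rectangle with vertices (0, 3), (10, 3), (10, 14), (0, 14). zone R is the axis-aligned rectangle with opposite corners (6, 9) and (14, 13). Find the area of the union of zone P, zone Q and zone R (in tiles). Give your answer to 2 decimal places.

150.00

By inclusion–exclusion:
Individual areas: |zone P| = 96, |zone Q| = 110, |zone R| = 32.
|zone P∩zone Q|: x∈[2,10], y∈[3,11] → 8·8 = 64.
|zone P∩zone R|: x∈[6,14], y∈[9,11] → 8·2 = 16.
|zone Q∩zone R|: x∈[6,10], y∈[9,13] → 4·4 = 16.
|zone P∩zone Q∩zone R| = 8.
|zone P ∪ zone Q ∪ zone R| = 238 − 96 + 8 = 150.00.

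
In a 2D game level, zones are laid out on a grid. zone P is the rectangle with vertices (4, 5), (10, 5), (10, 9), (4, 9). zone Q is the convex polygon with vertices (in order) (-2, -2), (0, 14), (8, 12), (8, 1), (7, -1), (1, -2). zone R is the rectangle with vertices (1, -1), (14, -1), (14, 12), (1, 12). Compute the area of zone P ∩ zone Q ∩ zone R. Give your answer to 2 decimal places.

The intersection is the polygon with vertices (4,9), (8,9), (8,5), (4,5).
By the shoelace formula its area is 16.00.

16.00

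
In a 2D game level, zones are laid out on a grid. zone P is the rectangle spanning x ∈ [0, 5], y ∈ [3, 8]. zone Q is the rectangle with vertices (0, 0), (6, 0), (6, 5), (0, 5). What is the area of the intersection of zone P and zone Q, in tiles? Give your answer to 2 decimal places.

|zone P∩zone Q|: x∈[0,5], y∈[3,5] → 5·2 = 10.

10.00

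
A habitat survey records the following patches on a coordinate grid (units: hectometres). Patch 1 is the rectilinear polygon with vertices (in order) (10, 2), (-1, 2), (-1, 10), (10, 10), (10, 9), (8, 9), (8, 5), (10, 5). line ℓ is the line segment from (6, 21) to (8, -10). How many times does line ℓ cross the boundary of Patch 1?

2

The segment meets the boundary at (7.226,2), (6.71,10).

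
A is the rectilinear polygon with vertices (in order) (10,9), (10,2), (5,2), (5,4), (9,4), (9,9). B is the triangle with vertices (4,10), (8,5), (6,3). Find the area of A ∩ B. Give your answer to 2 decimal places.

0.64

The intersection is the polygon with vertices (7,4), (6,3), (5.714,4).
By the shoelace formula its area is 0.64.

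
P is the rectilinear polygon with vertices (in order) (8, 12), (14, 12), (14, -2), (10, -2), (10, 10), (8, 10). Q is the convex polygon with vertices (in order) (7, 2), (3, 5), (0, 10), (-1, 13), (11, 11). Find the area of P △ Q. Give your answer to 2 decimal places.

122.25

|P| = 60, |Q| = 70, |P∩Q| = 3.875.
|P △ Q| = |P| + |Q| − 2·|P∩Q| = 60 + 70 − 7.75 = 122.25.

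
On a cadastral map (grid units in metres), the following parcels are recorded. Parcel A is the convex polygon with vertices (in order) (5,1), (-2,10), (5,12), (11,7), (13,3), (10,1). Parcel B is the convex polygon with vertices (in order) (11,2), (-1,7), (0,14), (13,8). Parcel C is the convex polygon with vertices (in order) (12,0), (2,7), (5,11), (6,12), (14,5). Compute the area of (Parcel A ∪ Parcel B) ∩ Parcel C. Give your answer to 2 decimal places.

58.59

|Parcel A ∪ Parcel B| = 114.1509.
|(Parcel A ∪ Parcel B) ∩ Parcel C| = 58.59.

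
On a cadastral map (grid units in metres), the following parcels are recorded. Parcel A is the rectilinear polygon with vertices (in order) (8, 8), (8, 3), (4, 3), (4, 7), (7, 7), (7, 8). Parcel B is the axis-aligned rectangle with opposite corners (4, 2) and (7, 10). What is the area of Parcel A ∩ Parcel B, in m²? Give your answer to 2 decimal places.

12.00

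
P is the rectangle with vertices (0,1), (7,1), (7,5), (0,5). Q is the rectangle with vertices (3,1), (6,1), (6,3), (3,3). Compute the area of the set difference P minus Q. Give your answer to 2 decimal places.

22.00

|P∩Q|: x∈[3,6], y∈[1,3] → 3·2 = 6.
|P| = 28.
|P ∖ Q| = |P| − |P∩Q| = 28 − 6 = 22.00.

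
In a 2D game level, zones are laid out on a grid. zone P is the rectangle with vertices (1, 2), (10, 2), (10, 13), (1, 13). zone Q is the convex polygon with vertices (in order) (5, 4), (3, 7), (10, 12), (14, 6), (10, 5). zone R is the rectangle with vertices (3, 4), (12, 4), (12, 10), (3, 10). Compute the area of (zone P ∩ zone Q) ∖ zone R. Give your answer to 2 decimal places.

2.80

|zone P ∩ zone Q| = 33.
|(zone P ∩ zone Q) ∩ zone R| = 30.2.
|(zone P ∩ zone Q) ∖ zone R| = 33 − 30.2 = 2.80.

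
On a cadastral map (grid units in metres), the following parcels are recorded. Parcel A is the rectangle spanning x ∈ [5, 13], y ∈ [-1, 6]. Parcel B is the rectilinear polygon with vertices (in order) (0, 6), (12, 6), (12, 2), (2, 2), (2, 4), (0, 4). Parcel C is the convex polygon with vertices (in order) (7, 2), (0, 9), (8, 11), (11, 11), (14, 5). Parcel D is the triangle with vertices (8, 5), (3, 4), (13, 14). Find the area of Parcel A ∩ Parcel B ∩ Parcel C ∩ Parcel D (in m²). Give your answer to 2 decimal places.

The intersection is the polygon with vertices (5,6), (8.556,6), (8,5), (5,4.4).
By the shoelace formula its area is 4.18.

4.18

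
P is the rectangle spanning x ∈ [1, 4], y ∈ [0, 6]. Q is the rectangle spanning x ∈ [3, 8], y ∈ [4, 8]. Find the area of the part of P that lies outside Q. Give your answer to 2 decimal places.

16.00

|P∩Q|: x∈[3,4], y∈[4,6] → 1·2 = 2.
|P| = 18.
|P ∖ Q| = |P| − |P∩Q| = 18 − 2 = 16.00.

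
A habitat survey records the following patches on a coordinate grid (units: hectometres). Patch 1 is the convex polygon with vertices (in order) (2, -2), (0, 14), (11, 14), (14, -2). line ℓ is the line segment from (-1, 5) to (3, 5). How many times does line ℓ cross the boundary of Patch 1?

1

The segment meets the boundary at (1.125,5).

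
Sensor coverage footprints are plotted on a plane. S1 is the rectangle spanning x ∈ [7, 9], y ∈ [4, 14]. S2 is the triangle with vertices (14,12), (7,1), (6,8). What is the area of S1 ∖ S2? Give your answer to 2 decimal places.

10.01

|S1| = 20, |S1∩S2| = 9.9935.
|S1 ∖ S2| = |S1| − |S1∩S2| = 20 − 9.9935 = 10.01.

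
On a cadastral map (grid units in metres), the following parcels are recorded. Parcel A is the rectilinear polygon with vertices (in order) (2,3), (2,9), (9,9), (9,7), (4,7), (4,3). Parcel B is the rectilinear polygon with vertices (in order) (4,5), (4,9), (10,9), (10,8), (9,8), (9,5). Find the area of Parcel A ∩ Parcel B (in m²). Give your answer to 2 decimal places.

10.00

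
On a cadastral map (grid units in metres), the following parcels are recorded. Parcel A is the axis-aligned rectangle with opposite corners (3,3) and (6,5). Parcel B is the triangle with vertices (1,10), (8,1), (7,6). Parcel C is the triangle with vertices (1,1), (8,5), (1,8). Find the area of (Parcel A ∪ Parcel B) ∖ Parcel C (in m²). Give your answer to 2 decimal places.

8.91

|Parcel A ∪ Parcel B| = 18.2063.
|(Parcel A ∪ Parcel B) ∩ Parcel C| = 9.297.
|(Parcel A ∪ Parcel B) ∖ Parcel C| = 18.2063 − 9.297 = 8.91.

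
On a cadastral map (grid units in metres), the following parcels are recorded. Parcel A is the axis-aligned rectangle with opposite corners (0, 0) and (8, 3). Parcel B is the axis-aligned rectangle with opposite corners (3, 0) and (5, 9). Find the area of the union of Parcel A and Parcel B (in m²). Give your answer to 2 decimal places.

By inclusion–exclusion:
Individual areas: |Parcel A| = 24, |Parcel B| = 18.
|Parcel A∩Parcel B|: x∈[3,5], y∈[0,3] → 2·3 = 6.
|Parcel A ∪ Parcel B| = 42 − 6 = 36.00.

36.00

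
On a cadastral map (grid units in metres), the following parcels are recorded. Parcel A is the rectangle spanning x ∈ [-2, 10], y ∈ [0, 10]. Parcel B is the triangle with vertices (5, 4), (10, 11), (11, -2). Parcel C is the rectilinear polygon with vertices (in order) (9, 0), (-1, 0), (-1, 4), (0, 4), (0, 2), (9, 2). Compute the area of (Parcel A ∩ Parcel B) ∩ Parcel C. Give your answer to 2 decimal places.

The region (Parcel A ∩ Parcel B) ∩ Parcel C is the polygon with vertices (7,2), (9,2), (9,0).
By the shoelace formula its area is 2.00.

2.00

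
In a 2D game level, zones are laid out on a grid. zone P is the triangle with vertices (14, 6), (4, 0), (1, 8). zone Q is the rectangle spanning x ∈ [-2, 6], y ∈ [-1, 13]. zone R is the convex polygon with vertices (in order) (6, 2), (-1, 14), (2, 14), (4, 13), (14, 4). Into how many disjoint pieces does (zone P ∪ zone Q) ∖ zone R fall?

(zone P ∪ zone Q) ∖ zone R splits into 3 disjoint pieces (area 77.6226, area 1.8, area 1.3471).

3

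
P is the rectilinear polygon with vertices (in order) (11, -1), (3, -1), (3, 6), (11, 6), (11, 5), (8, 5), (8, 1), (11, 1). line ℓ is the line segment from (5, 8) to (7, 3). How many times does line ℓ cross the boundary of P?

1

The segment meets the boundary at (5.8,6).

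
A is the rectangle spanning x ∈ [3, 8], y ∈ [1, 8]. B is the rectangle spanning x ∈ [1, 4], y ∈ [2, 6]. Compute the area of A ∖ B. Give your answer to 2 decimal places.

31.00

|A∩B|: x∈[3,4], y∈[2,6] → 1·4 = 4.
|A| = 35.
|A ∖ B| = |A| − |A∩B| = 35 − 4 = 31.00.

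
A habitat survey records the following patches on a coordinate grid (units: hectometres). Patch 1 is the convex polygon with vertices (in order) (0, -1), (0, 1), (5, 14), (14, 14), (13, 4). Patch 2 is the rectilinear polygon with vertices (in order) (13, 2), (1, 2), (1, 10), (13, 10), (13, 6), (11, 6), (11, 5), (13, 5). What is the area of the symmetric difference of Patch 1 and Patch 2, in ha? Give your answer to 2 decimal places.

|Patch 1| = 135, |Patch 2| = 94, |Patch 1∩Patch 2| = 80.9231.
|Patch 1 △ Patch 2| = |Patch 1| + |Patch 2| − 2·|Patch 1∩Patch 2| = 135 + 94 − 161.8462 = 67.15.

67.15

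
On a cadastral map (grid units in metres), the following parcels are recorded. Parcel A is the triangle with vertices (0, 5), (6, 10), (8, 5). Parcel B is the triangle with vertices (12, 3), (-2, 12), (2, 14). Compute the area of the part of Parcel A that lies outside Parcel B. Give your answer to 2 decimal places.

|Parcel A| = 20, |Parcel A∩Parcel B| = 5.9064.
|Parcel A ∖ Parcel B| = |Parcel A| − |Parcel A∩Parcel B| = 20 − 5.9064 = 14.09.

14.09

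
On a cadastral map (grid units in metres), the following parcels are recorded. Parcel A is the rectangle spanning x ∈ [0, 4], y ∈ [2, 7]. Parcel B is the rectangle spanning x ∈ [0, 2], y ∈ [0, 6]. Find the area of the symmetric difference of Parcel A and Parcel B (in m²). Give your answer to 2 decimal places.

|Parcel A∩Parcel B|: x∈[0,2], y∈[2,6] → 2·4 = 8.
|Parcel A △ Parcel B| = |Parcel A| + |Parcel B| − 2·|Parcel A∩Parcel B| = 20 + 12 − 16 = 16.00.

16.00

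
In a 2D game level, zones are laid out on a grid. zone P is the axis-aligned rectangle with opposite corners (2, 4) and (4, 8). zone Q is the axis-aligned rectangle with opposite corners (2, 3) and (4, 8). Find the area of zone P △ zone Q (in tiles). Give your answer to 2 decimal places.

|zone P∩zone Q|: x∈[2,4], y∈[4,8] → 2·4 = 8.
|zone P △ zone Q| = |zone P| + |zone Q| − 2·|zone P∩zone Q| = 8 + 10 − 16 = 2.00.

2.00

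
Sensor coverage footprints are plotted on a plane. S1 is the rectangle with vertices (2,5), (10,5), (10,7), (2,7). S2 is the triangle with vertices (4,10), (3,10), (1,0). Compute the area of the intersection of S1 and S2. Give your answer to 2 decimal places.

1.20

The intersection is the polygon with vertices (3.1,7), (2.5,5), (2,5), (2.4,7).
By the shoelace formula its area is 1.20.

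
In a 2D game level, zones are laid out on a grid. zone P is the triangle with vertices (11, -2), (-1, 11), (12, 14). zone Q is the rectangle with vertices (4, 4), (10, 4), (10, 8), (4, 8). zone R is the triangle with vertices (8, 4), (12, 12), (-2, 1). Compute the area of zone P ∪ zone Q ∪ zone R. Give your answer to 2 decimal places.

114.05

By inclusion–exclusion:
Individual areas: |zone P| = 102.5, |zone Q| = 24, |zone R| = 34.
|zone P∩zone Q| = 22.8429.
|zone P∩zone R| = 22.4502.
|zone Q∩zone R| = 16.6753.
|zone P∩zone Q∩zone R| = 15.5183.
|zone P ∪ zone Q ∪ zone R| = 160.5 − 61.9685 + 15.5183 = 114.05.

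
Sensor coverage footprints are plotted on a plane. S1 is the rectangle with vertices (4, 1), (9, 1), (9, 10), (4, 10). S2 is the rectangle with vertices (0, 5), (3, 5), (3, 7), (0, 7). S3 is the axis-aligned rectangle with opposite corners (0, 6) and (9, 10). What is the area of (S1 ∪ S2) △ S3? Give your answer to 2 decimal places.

|S1 ∪ S2| = 51.
|(S1 ∪ S2) ∩ S3| = 23.
|(S1 ∪ S2) △ S3| = 51 + 36 − 46 = 41.00.

41.00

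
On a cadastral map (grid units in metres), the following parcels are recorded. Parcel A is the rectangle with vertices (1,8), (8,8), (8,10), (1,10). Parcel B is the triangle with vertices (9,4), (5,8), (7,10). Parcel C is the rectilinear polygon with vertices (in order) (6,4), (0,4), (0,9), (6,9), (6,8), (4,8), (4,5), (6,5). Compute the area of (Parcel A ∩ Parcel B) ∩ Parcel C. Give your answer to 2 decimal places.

The region (Parcel A ∩ Parcel B) ∩ Parcel C is the polygon with vertices (6,9), (6,8), (5,8).
By the shoelace formula its area is 0.50.

0.50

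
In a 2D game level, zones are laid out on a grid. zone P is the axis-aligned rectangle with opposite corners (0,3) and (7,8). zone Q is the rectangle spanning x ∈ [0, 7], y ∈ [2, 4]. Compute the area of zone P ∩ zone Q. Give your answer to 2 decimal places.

|zone P∩zone Q|: x∈[0,7], y∈[3,4] → 7·1 = 7.

7.00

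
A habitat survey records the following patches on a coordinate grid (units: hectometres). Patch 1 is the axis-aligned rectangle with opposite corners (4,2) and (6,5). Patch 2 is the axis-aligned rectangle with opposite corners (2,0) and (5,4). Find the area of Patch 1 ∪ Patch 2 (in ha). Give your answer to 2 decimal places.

By inclusion–exclusion:
Individual areas: |Patch 1| = 6, |Patch 2| = 12.
|Patch 1∩Patch 2|: x∈[4,5], y∈[2,4] → 1·2 = 2.
|Patch 1 ∪ Patch 2| = 18 − 2 = 16.00.

16.00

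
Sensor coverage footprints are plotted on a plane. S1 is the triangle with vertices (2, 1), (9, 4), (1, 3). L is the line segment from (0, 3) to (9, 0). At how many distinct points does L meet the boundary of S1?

2

The segment meets the boundary at (3.75,1.75), (1.2,2.6).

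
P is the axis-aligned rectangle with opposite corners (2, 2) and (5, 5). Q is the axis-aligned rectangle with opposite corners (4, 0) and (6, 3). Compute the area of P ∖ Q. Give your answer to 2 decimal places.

8.00

|P∩Q|: x∈[4,5], y∈[2,3] → 1·1 = 1.
|P| = 9.
|P ∖ Q| = |P| − |P∩Q| = 9 − 1 = 8.00.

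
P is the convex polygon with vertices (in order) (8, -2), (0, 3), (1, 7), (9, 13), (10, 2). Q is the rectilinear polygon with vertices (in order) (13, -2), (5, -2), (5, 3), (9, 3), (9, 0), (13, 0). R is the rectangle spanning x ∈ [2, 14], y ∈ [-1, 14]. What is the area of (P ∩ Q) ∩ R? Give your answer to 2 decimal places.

The region (P ∩ Q) ∩ R is the polygon with vertices (5,3), (9,3), (9,0), (8.5,-1), (6.4,-1), (5,-0.125).
By the shoelace formula its area is 15.14.

15.14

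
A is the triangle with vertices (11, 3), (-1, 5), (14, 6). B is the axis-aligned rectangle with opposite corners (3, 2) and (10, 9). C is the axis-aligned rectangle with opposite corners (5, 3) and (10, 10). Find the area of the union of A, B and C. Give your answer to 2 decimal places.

By inclusion–exclusion:
Individual areas: |A| = 21, |B| = 49, |C| = 35.
|A∩B| = 12.25.
|A∩C| = 9.9167.
|B∩C|: x∈[5,10], y∈[3,9] → 5·6 = 30.
|A∩B∩C| = 9.9167.
|A ∪ B ∪ C| = 105 − 52.1667 + 9.9167 = 62.75.

62.75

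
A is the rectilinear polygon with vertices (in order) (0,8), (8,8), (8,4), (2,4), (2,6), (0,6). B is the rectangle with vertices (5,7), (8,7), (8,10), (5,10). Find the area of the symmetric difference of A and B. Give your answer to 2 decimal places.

|A| = 28, |B| = 9, |A∩B| = 3.
|A △ B| = |A| + |B| − 2·|A∩B| = 28 + 9 − 6 = 31.00.

31.00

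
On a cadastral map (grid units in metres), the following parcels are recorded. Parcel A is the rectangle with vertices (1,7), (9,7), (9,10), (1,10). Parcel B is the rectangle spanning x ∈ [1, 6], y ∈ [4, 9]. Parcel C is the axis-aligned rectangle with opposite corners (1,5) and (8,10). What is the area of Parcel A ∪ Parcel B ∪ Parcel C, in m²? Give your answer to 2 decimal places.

By inclusion–exclusion:
Individual areas: |Parcel A| = 24, |Parcel B| = 25, |Parcel C| = 35.
|Parcel A∩Parcel B|: x∈[1,6], y∈[7,9] → 5·2 = 10.
|Parcel A∩Parcel C|: x∈[1,8], y∈[7,10] → 7·3 = 21.
|Parcel B∩Parcel C|: x∈[1,6], y∈[5,9] → 5·4 = 20.
|Parcel A∩Parcel B∩Parcel C| = 10.
|Parcel A ∪ Parcel B ∪ Parcel C| = 84 − 51 + 10 = 43.00.

43.00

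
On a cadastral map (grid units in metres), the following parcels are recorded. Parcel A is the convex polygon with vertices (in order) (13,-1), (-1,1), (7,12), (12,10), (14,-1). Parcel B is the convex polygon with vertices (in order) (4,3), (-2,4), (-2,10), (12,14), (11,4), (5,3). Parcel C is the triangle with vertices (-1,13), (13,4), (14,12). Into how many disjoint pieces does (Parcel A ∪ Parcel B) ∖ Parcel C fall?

(Parcel A ∪ Parcel B) ∖ Parcel C splits into 2 disjoint pieces (area 121.3963, area 4.7711).

2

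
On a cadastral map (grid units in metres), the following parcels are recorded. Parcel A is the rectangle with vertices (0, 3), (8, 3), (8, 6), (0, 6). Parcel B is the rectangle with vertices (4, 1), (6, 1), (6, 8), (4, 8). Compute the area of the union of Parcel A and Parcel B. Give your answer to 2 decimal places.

By inclusion–exclusion:
Individual areas: |Parcel A| = 24, |Parcel B| = 14.
|Parcel A∩Parcel B|: x∈[4,6], y∈[3,6] → 2·3 = 6.
|Parcel A ∪ Parcel B| = 38 − 6 = 32.00.

32.00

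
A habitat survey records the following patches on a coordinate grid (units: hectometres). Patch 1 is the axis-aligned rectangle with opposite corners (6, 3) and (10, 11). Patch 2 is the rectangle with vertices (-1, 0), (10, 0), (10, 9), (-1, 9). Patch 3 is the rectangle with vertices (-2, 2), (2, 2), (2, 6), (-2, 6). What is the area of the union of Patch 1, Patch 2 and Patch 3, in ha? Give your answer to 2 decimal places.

111.00

By inclusion–exclusion:
Individual areas: |Patch 1| = 32, |Patch 2| = 99, |Patch 3| = 16.
|Patch 1∩Patch 2|: x∈[6,10], y∈[3,9] → 4·6 = 24.
|Patch 1∩Patch 3| = 0 (no overlap).
|Patch 2∩Patch 3|: x∈[-1,2], y∈[2,6] → 3·4 = 12.
|Patch 1∩Patch 2∩Patch 3| = 0.
|Patch 1 ∪ Patch 2 ∪ Patch 3| = 147 − 36 + 0 = 111.00.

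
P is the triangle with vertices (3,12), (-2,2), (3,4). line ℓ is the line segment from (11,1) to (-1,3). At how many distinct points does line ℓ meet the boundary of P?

The segment meets the boundary at (0.059,2.824).

1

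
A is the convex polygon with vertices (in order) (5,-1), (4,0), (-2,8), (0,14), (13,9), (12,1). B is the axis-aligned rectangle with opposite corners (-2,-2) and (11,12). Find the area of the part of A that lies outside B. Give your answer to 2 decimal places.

|A| = 143, |A∩B| = 124.2212.
|A ∖ B| = |A| − |A∩B| = 143 − 124.2212 = 18.78.

18.78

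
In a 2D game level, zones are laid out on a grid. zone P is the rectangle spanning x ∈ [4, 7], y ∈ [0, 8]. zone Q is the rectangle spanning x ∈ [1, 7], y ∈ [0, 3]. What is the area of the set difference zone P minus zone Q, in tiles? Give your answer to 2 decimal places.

|zone P∩zone Q|: x∈[4,7], y∈[0,3] → 3·3 = 9.
|zone P| = 24.
|zone P ∖ zone Q| = |zone P| − |zone P∩zone Q| = 24 − 9 = 15.00.

15.00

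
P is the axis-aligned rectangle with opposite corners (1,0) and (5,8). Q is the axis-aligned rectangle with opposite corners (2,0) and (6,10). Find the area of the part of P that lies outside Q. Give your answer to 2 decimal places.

8.00

|P∩Q|: x∈[2,5], y∈[0,8] → 3·8 = 24.
|P| = 32.
|P ∖ Q| = |P| − |P∩Q| = 32 − 24 = 8.00.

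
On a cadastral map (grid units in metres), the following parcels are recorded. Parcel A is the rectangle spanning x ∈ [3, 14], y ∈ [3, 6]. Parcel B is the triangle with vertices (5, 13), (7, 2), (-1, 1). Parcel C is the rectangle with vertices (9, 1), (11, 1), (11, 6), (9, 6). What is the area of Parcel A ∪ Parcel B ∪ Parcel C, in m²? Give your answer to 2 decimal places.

By inclusion–exclusion:
Individual areas: |Parcel A| = 33, |Parcel B| = 45, |Parcel C| = 10.
|Parcel A∩Parcel B| = 10.6364.
|Parcel A∩Parcel C|: x∈[9,11], y∈[3,6] → 2·3 = 6.
|Parcel B∩Parcel C| = 0.
|Parcel A∩Parcel B∩Parcel C| = 0.
|Parcel A ∪ Parcel B ∪ Parcel C| = 88 − 16.6364 + 0 = 71.36.

71.36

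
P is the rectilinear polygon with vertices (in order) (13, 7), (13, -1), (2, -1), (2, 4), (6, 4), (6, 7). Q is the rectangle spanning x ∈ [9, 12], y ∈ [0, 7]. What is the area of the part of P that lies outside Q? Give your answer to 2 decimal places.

|P| = 76, |P∩Q| = 21.
|P ∖ Q| = |P| − |P∩Q| = 76 − 21 = 55.00.

55.00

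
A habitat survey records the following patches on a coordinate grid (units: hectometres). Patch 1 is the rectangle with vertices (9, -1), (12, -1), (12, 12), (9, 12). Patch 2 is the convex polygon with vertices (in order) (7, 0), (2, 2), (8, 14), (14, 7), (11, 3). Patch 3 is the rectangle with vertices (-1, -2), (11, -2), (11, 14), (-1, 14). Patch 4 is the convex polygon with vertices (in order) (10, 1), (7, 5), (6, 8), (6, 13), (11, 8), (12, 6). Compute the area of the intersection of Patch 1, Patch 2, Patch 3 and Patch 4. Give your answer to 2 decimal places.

The intersection is the polygon with vertices (9,10), (11,8), (11,3.5), (10.714,2.786), (9.4,1.8), (9,2.333).
By the shoelace formula its area is 13.26.

13.26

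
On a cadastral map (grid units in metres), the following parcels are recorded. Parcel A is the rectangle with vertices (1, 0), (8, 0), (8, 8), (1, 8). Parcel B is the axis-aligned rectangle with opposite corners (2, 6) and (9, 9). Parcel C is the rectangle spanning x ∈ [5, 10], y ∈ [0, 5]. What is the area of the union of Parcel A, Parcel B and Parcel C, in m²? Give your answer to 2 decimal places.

By inclusion–exclusion:
Individual areas: |Parcel A| = 56, |Parcel B| = 21, |Parcel C| = 25.
|Parcel A∩Parcel B|: x∈[2,8], y∈[6,8] → 6·2 = 12.
|Parcel A∩Parcel C|: x∈[5,8], y∈[0,5] → 3·5 = 15.
|Parcel B∩Parcel C| = 0 (no overlap).
|Parcel A∩Parcel B∩Parcel C| = 0.
|Parcel A ∪ Parcel B ∪ Parcel C| = 102 − 27 + 0 = 75.00.

75.00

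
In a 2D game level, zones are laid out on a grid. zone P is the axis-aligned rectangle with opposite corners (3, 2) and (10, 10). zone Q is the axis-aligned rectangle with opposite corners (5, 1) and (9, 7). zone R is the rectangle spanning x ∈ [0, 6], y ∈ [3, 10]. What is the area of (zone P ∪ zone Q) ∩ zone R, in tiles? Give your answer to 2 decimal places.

The region (zone P ∪ zone Q) ∩ zone R is the polygon with vertices (3,10), (6,10), (6,3), (3,3).
By the shoelace formula its area is 21.00.

21.00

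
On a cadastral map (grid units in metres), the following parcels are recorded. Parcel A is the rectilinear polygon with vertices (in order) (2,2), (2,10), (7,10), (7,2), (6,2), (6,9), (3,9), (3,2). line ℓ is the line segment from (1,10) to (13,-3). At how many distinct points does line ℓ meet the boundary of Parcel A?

4

The segment meets the boundary at (7,3.5), (6,4.583), (2,8.917), (3,7.833).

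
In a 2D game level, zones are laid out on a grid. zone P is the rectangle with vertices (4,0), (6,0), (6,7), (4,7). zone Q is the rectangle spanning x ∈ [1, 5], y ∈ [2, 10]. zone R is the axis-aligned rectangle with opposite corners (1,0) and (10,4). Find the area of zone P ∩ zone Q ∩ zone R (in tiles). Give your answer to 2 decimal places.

The intersection is the polygon with vertices (5,2), (4,2), (4,4), (5,4).
By the shoelace formula its area is 2.00.

2.00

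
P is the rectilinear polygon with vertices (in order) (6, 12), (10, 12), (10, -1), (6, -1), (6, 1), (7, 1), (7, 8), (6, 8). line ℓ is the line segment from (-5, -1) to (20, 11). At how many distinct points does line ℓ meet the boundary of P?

2

The segment meets the boundary at (10,6.2), (7,4.76).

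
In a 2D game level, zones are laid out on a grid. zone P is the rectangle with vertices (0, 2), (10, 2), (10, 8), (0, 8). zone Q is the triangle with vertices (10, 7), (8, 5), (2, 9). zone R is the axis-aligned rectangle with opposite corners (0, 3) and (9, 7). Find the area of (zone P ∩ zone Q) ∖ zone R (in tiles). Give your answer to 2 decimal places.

|zone P ∩ zone Q| = 8.75.
|(zone P ∩ zone Q) ∩ zone R| = 4.5.
|(zone P ∩ zone Q) ∖ zone R| = 8.75 − 4.5 = 4.25.

4.25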